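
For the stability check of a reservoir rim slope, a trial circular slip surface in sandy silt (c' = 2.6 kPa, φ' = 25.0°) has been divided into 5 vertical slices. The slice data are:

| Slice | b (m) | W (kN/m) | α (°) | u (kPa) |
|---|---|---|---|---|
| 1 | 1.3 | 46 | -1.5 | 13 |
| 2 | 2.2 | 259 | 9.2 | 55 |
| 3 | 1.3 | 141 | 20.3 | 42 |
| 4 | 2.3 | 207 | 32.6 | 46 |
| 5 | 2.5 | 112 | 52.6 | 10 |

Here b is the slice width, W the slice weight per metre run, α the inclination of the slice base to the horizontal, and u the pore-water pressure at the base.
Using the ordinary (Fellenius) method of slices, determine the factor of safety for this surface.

FS = 0.61

Ordinary method of slices: FS = Σ[c'·Δl_i + (W_i cosα_i − u_i·Δl_i)·tanφ'] / Σ W_i sinα_i, with Δl_i = b_i / cosα_i.
Slice 1: Δl = 1.3/cos(-1.5°) = 1.300 m; N'_1 = 46·cos(-1.5°) − 13·1.300 = 29.1; c'Δl = 3.38; W sinα = -1.2
Slice 2: Δl = 2.2/cos9.2° = 2.229 m; N'_2 = 259·cos9.2° − 55·2.229 = 133.1; c'Δl = 5.79; W sinα = 41.4
Slice 3: Δl = 1.3/cos20.3° = 1.386 m; N'_3 = 141·cos20.3° − 42·1.386 = 74.0; c'Δl = 3.60; W sinα = 48.9
Slice 4: Δl = 2.3/cos32.6° = 2.730 m; N'_4 = 207·cos32.6° − 46·2.730 = 48.8; c'Δl = 7.10; W sinα = 111.5
Slice 5: Δl = 2.5/cos52.6° = 4.116 m; N'_5 = 112·cos52.6° − 10·4.116 = 26.9; c'Δl = 10.70; W sinα = 89.0
Σc'Δl = 30.6 kN/m; ΣN' = 311.9 kN/m; ΣW sinα = 289.6 kN/m
Resisting = 30.6 + 311.9·tan25.0° = 30.6 + 145.4 = 176.0 kN/m
FS = 176.0 / 289.6 = 0.608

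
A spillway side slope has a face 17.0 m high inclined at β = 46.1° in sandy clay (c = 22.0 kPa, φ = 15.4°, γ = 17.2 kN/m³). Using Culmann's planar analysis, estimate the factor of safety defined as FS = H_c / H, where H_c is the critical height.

H_c = (4c/γ) · sinβ cosφ / [1 − cos(β − φ)]
    = (4·22.0/17.2) · sin46.1°·cos15.4° / [1 − cos30.7°]
    = 5.116 · 0.6947 / 0.1401 = 25.36 m
FS = H_c / H = 25.36 / 17.0 = 1.492

FS = 1.49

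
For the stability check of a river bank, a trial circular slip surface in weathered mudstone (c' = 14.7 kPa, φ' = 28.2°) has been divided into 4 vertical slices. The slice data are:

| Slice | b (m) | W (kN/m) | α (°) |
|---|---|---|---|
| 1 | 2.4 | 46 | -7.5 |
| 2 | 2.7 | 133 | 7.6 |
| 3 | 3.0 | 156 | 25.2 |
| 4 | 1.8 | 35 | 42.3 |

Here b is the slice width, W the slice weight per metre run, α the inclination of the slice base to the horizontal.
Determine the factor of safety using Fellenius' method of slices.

FS = 3.40

Ordinary method of slices: FS = Σ[c'·Δl_i + (W_i cosα_i)·tanφ'] / Σ W_i sinα_i, with Δl_i = b_i / cosα_i.
Slice 1: Δl = 2.4/cos(-7.5°) = 2.421 m; N'_1 = 46·cos(-7.5°) = 45.6; c'Δl = 35.58; W sinα = -6.0
Slice 2: Δl = 2.7/cos7.6° = 2.724 m; N'_2 = 133·cos7.6° = 131.8; c'Δl = 40.04; W sinα = 17.6
Slice 3: Δl = 3.0/cos25.2° = 3.316 m; N'_3 = 156·cos25.2° = 141.2; c'Δl = 48.74; W sinα = 66.4
Slice 4: Δl = 1.8/cos42.3° = 2.434 m; N'_4 = 35·cos42.3° = 25.9; c'Δl = 35.77; W sinα = 23.6
Σc'Δl = 160.1 kN/m; ΣN' = 344.5 kN/m; ΣW sinα = 101.6 kN/m
Resisting = 160.1 + 344.5·tan28.2° = 160.1 + 184.7 = 344.8 kN/m
FS = 344.8 / 101.6 = 3.395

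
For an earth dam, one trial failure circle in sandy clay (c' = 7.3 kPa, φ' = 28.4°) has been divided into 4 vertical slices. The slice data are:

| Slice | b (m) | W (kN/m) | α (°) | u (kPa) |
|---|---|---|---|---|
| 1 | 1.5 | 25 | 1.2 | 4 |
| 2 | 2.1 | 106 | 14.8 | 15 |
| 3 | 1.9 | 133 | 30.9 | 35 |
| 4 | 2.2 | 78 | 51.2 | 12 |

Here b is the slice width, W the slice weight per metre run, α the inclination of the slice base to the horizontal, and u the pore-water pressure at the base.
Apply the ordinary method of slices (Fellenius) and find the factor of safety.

FS = 0.89

Ordinary method of slices: FS = Σ[c'·Δl_i + (W_i cosα_i − u_i·Δl_i)·tanφ'] / Σ W_i sinα_i, with Δl_i = b_i / cosα_i.
Slice 1: Δl = 1.5/cos1.2° = 1.500 m; N'_1 = 25·cos1.2° − 4·1.500 = 19.0; c'Δl = 10.95; W sinα = 0.5
Slice 2: Δl = 2.1/cos14.8° = 2.172 m; N'_2 = 106·cos14.8° − 15·2.172 = 69.9; c'Δl = 15.86; W sinα = 27.1
Slice 3: Δl = 1.9/cos30.9° = 2.214 m; N'_3 = 133·cos30.9° − 35·2.214 = 36.6; c'Δl = 16.16; W sinα = 68.3
Slice 4: Δl = 2.2/cos51.2° = 3.511 m; N'_4 = 78·cos51.2° − 12·3.511 = 6.7; c'Δl = 25.63; W sinα = 60.8
Σc'Δl = 68.6 kN/m; ΣN' = 132.3 kN/m; ΣW sinα = 156.7 kN/m
Resisting = 68.6 + 132.3·tan28.4° = 68.6 + 71.5 = 140.1 kN/m
FS = 140.1 / 156.7 = 0.894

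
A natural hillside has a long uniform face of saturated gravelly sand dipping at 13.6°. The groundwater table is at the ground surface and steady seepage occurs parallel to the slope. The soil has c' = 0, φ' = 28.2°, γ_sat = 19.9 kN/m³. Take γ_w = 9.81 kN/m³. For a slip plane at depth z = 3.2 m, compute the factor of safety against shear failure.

FS = 1.12

With seepage parallel to the slope and the water table at the surface, the effective normal stress on the slip plane uses the buoyant unit weight γ' = γ_sat − γ_w while the driving shear stress uses γ_sat:
FS = [c' + γ' z cos²β tanφ'] / [γ_sat z sinβ cosβ]
(For c' = 0 this reduces to FS = (γ'/γ_sat)·tanφ'/tanβ.)
γ' = 19.9 − 9.81 = 10.09 kN/m³
Numerator = 0.0 + 10.09·3.2·cos²13.6°·tan28.2° = 0.0 + 10.09·3.2·0.9447·0.5362 = 16.355 kPa
Denominator = 19.9·3.2·sin13.6°·cos13.6° = 19.9·3.2·0.2351·0.9720 = 14.554 kPa
FS = 16.355 / 14.554 = 1.124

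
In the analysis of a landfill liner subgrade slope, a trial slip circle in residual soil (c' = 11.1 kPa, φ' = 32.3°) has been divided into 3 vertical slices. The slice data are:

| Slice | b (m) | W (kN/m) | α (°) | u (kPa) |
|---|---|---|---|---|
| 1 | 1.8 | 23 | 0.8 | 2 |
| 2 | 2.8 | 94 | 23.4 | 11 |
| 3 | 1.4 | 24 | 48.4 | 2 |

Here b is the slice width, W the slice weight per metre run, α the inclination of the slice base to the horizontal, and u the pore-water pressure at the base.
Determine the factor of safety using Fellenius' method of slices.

FS = 2.34

Ordinary method of slices: FS = Σ[c'·Δl_i + (W_i cosα_i − u_i·Δl_i)·tanφ'] / Σ W_i sinα_i, with Δl_i = b_i / cosα_i.
Slice 1: Δl = 1.8/cos0.8° = 1.800 m; N'_1 = 23·cos0.8° − 2·1.800 = 19.4; c'Δl = 19.98; W sinα = 0.3
Slice 2: Δl = 2.8/cos23.4° = 3.051 m; N'_2 = 94·cos23.4° − 11·3.051 = 52.7; c'Δl = 33.87; W sinα = 37.3
Slice 3: Δl = 1.4/cos48.4° = 2.109 m; N'_3 = 24·cos48.4° − 2·2.109 = 11.7; c'Δl = 23.41; W sinα = 17.9
Σc'Δl = 77.3 kN/m; ΣN' = 83.8 kN/m; ΣW sinα = 55.6 kN/m
Resisting = 77.3 + 83.8·tan32.3° = 77.3 + 53.0 = 130.2 kN/m
FS = 130.2 / 55.6 = 2.343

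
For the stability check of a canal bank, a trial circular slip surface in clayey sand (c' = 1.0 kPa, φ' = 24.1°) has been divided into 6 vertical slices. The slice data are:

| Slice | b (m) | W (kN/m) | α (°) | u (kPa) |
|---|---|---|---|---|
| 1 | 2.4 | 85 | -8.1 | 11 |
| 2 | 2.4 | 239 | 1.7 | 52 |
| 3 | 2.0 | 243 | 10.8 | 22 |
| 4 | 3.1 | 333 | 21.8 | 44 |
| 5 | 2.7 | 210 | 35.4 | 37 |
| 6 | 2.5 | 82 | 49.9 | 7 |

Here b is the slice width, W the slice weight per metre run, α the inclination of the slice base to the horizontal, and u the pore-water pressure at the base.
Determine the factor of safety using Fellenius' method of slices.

Ordinary method of slices: FS = Σ[c'·Δl_i + (W_i cosα_i − u_i·Δl_i)·tanφ'] / Σ W_i sinα_i, with Δl_i = b_i / cosα_i.
Slice 1: Δl = 2.4/cos(-8.1°) = 2.424 m; N'_1 = 85·cos(-8.1°) − 11·2.424 = 57.5; c'Δl = 2.42; W sinα = -12.0
Slice 2: Δl = 2.4/cos1.7° = 2.401 m; N'_2 = 239·cos1.7° − 52·2.401 = 114.0; c'Δl = 2.40; W sinα = 7.1
Slice 3: Δl = 2.0/cos10.8° = 2.036 m; N'_3 = 243·cos10.8° − 22·2.036 = 193.9; c'Δl = 2.04; W sinα = 45.5
Slice 4: Δl = 3.1/cos21.8° = 3.339 m; N'_4 = 333·cos21.8° − 44·3.339 = 162.3; c'Δl = 3.34; W sinα = 123.7
Slice 5: Δl = 2.7/cos35.4° = 3.312 m; N'_5 = 210·cos35.4° − 37·3.312 = 48.6; c'Δl = 3.31; W sinα = 121.6
Slice 6: Δl = 2.5/cos49.9° = 3.881 m; N'_6 = 82·cos49.9° − 7·3.881 = 25.6; c'Δl = 3.88; W sinα = 62.7
Σc'Δl = 17.4 kN/m; ΣN' = 602.0 kN/m; ΣW sinα = 348.7 kN/m
Resisting = 17.4 + 602.0·tan24.1° = 17.4 + 269.3 = 286.7 kN/m
FS = 286.7 / 348.7 = 0.822

FS = 0.82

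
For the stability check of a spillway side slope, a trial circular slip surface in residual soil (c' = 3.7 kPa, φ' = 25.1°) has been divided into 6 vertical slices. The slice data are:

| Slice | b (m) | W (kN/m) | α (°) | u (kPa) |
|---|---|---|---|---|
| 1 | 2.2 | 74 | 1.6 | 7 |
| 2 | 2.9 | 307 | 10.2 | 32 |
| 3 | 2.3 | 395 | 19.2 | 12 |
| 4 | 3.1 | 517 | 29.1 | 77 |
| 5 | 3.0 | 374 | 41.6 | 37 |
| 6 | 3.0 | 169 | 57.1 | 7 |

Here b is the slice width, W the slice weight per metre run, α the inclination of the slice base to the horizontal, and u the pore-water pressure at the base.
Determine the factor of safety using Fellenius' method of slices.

FS = 0.64

Ordinary method of slices: FS = Σ[c'·Δl_i + (W_i cosα_i − u_i·Δl_i)·tanφ'] / Σ W_i sinα_i, with Δl_i = b_i / cosα_i.
Slice 1: Δl = 2.2/cos1.6° = 2.201 m; N'_1 = 74·cos1.6° − 7·2.201 = 58.6; c'Δl = 8.14; W sinα = 2.1
Slice 2: Δl = 2.9/cos10.2° = 2.947 m; N'_2 = 307·cos10.2° − 32·2.947 = 207.9; c'Δl = 10.90; W sinα = 54.4
Slice 3: Δl = 2.3/cos19.2° = 2.435 m; N'_3 = 395·cos19.2° − 12·2.435 = 343.8; c'Δl = 9.01; W sinα = 129.9
Slice 4: Δl = 3.1/cos29.1° = 3.548 m; N'_4 = 517·cos29.1° − 77·3.548 = 178.6; c'Δl = 13.13; W sinα = 251.4
Slice 5: Δl = 3.0/cos41.6° = 4.012 m; N'_5 = 374·cos41.6° − 37·4.012 = 131.2; c'Δl = 14.84; W sinα = 248.3
Slice 6: Δl = 3.0/cos57.1° = 5.523 m; N'_6 = 169·cos57.1° − 7·5.523 = 53.1; c'Δl = 20.44; W sinα = 141.9
Σc'Δl = 76.5 kN/m; ΣN' = 973.2 kN/m; ΣW sinα = 828.0 kN/m
Resisting = 76.5 + 973.2·tan25.1° = 76.5 + 455.9 = 532.3 kN/m
FS = 532.3 / 828.0 = 0.643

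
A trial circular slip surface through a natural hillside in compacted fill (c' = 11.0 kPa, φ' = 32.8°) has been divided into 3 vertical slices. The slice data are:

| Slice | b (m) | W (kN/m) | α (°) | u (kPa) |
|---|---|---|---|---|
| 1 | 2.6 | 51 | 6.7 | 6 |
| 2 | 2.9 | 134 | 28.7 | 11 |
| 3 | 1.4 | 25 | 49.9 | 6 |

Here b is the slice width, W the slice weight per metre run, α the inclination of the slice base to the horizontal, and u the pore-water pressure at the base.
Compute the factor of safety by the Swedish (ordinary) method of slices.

FS = 1.85

Ordinary method of slices: FS = Σ[c'·Δl_i + (W_i cosα_i − u_i·Δl_i)·tanφ'] / Σ W_i sinα_i, with Δl_i = b_i / cosα_i.
Slice 1: Δl = 2.6/cos6.7° = 2.618 m; N'_1 = 51·cos6.7° − 6·2.618 = 34.9; c'Δl = 28.80; W sinα = 6.0
Slice 2: Δl = 2.9/cos28.7° = 3.306 m; N'_2 = 134·cos28.7° − 11·3.306 = 81.2; c'Δl = 36.37; W sinα = 64.3
Slice 3: Δl = 1.4/cos49.9° = 2.173 m; N'_3 = 25·cos49.9° − 6·2.173 = 3.1; c'Δl = 23.91; W sinα = 19.1
Σc'Δl = 89.1 kN/m; ΣN' = 119.2 kN/m; ΣW sinα = 89.4 kN/m
Resisting = 89.1 + 119.2·tan32.8° = 89.1 + 76.8 = 165.9 kN/m
FS = 165.9 / 89.4 = 1.855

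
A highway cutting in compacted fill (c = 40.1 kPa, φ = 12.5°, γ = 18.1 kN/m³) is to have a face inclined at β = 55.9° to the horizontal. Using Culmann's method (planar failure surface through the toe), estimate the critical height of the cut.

H_c = 26.20 m

Culmann's analysis gives the critical failure plane at α_cr = (β + φ)/2 = (55.9 + 12.5)/2 = 34.2°, and the critical height
H_c = (4c/γ) · sinβ cosφ / [1 − cos(β − φ)]
    = (4·40.1/18.1) · sin55.9°·cos12.5° / [1 − cos(43.4°)]
    = 8.862 · 0.8281·0.9763 / [1 − 0.7266]
    = 8.862 · 0.8084 / 0.2734
    = 26.20 m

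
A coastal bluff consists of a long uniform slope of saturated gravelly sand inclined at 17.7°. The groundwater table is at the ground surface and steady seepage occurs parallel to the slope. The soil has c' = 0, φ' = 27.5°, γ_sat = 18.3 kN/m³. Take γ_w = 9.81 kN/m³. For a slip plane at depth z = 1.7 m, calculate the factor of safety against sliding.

With seepage parallel to the slope and the water table at the surface, the effective normal stress on the slip plane uses the buoyant unit weight γ' = γ_sat − γ_w while the driving shear stress uses γ_sat:
FS = [c' + γ' z cos²β tanφ'] / [γ_sat z sinβ cosβ]
(For c' = 0 this reduces to FS = (γ'/γ_sat)·tanφ'/tanβ.)
γ' = 18.3 − 9.81 = 8.49 kN/m³
Numerator = 0.0 + 8.49·1.7·cos²17.7°·tan27.5° = 0.0 + 8.49·1.7·0.9076·0.5206 = 6.819 kPa
Denominator = 18.3·1.7·sin17.7°·cos17.7° = 18.3·1.7·0.3040·0.9527 = 9.011 kPa
FS = 6.819 / 9.011 = 0.757

FS = 0.76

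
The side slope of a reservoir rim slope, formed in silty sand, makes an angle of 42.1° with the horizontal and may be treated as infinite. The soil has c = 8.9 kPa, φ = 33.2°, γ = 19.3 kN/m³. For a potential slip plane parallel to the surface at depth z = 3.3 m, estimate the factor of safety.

FS = 1.01

For an infinite slope with a slip plane parallel to the surface (no pore pressure): FS = [c + γz cos²β tanφ] / [γz sinβ cosβ].
γz = 19.3·3.3 = 63.69 kN/m²
Numerator = 8.9 + 63.69·cos²42.1°·tan33.2° = 8.9 + 63.69·0.5505·0.6544 = 31.845 kPa
Denominator = 63.69·sin42.1°·cos42.1° = 63.69·0.6704·0.7420 = 31.682 kPa
FS = 31.845 / 31.682 = 1.005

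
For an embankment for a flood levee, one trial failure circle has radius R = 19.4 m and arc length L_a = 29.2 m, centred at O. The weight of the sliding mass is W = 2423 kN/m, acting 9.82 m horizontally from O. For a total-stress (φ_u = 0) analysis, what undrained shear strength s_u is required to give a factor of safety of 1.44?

FS = s_u·L_a·R / (W·d), so s_u = FS·W·d / (L_a·R).
s_u = 1.44·2423·9.82 / (29.20·19.4) = 34263.2 / 566.48 = 60.48 kPa

s_u = 60.5 kPa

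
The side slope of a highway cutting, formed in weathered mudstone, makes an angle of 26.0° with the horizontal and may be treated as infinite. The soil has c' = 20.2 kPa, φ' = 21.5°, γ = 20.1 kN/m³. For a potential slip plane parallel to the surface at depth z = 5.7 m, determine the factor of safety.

FS = 1.26

For an infinite slope with a slip plane parallel to the surface (no pore pressure): FS = [c' + γz cos²β tanφ'] / [γz sinβ cosβ].
γz = 20.1·5.7 = 114.57 kN/m²
Numerator = 20.2 + 114.57·cos²26.0°·tan21.5° = 20.2 + 114.57·0.8078·0.3939 = 56.658 kPa
Denominator = 114.57·sin26.0°·cos26.0° = 114.57·0.4384·0.8988 = 45.141 kPa
FS = 56.658 / 45.141 = 1.255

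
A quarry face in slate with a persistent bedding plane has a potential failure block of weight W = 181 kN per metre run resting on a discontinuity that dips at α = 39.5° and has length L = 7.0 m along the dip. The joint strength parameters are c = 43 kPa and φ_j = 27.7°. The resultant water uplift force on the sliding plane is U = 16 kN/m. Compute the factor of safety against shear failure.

FS = 3.18

Resolving the block weight along and normal to the plane and applying the Mohr–Coulomb strength on the joint:
N' = W cosα − U = 181·cos39.5° − 16 = 123.7 kN/m
Driving force T = W sinα = 181·sin39.5° = 115.1 kN/m
Resisting force R = c·L + N'·tanφ_j = 43·7.0 + 123.7·tan27.7° = 301.0 + 64.9 = 365.9 kN/m
FS = R / T = 365.9 / 115.1 = 3.178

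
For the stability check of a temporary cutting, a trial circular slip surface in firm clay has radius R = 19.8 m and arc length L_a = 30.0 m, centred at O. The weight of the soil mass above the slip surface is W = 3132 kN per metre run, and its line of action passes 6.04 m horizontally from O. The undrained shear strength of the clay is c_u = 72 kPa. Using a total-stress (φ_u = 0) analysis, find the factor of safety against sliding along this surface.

Taking moments about the centre O, the resisting moment is provided by the undrained shear strength acting along the arc:
M_R = c_u·L_a·R = 72·30.00·19.8 = 42768.0 kN·m/m
M_D = W·d = 3132·6.04 = 18917.3 kN·m/m
FS = M_R / M_D = 42768.0 / 18917.3 = 2.261

FS = 2.26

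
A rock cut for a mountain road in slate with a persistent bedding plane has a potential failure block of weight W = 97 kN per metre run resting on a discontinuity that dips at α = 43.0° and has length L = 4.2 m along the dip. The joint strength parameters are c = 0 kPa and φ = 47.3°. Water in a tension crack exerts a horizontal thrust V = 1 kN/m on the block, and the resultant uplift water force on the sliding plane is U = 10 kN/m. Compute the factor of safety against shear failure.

Resolving the block weight along and normal to the plane and applying the Mohr–Coulomb strength on the joint:
N' = W cosα − U − V sinα = 97·cos43.0° − 10 − 1·sin43.0° = 60.3 kN/m
Driving force T = W sinα + V cosα = 97·sin43.0° + 1·cos43.0° = 66.9 kN/m
Resisting force R = c·L + N'·tanφ = 0·4.2 + 60.3·tan47.3° = 0.0 + 65.3 = 65.3 kN/m
FS = R / T = 65.3 / 66.9 = 0.976

FS = 0.98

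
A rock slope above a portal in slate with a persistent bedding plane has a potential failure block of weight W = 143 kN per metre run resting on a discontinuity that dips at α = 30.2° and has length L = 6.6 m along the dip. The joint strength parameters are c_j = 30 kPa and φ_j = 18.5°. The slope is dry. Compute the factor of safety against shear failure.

FS = 3.33

Resolving the block weight along and normal to the plane and applying the Mohr–Coulomb strength on the joint:
N' = W cosα = 143·cos30.2° = 123.6 kN/m
Driving force T = W sinα = 143·sin30.2° = 71.9 kN/m
Resisting force R = c_j·L + N'·tanφ_j = 30·6.6 + 123.6·tan18.5° = 198.0 + 41.4 = 239.4 kN/m
FS = R / T = 239.4 / 71.9 = 3.327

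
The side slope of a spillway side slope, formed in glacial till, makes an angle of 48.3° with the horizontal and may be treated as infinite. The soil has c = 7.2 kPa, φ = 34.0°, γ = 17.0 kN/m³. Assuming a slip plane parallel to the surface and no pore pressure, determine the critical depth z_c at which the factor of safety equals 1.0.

z_c = 2.14 m

Setting FS = 1.00 in FS = [c + γz cos²β tanφ] / [γz sinβ cosβ] and solving for z:
z = c / [γ cosβ (FS·sinβ − cosβ·tanφ)]
  = 7.2 / [17.0·cos48.3°·(1.00·sin48.3° − cos48.3°·tan34.0°)]
  = 7.2 / [17.0·0.6652·(1.00·0.7466 − 0.6652·0.6745)]
  = 7.2 / 3.3693 = 2.137 m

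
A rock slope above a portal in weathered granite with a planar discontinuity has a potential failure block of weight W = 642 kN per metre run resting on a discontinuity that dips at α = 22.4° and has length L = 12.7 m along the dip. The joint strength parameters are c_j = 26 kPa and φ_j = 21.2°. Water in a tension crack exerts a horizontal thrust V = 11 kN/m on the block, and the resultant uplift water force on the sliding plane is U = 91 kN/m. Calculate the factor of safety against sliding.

Resolving the block weight along and normal to the plane and applying the Mohr–Coulomb strength on the joint:
N' = W cosα − U − V sinα = 642·cos22.4° − 91 − 11·sin22.4° = 498.4 kN/m
Driving force T = W sinα + V cosα = 642·sin22.4° + 11·cos22.4° = 254.8 kN/m
Resisting force R = c_j·L + N'·tanφ_j = 26·12.7 + 498.4·tan21.2° = 330.2 + 193.3 = 523.5 kN/m
FS = R / T = 523.5 / 254.8 = 2.054

FS = 2.05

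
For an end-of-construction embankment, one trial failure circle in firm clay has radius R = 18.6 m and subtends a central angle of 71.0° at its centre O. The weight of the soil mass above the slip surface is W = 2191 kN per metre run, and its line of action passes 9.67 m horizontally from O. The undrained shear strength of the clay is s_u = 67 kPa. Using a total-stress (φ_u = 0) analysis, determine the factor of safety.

FS = 1.36

Taking moments about the centre O, the resisting moment is provided by the undrained shear strength acting along the arc:
Arc length L_a = R·θ = 18.6·(71.0°·π/180) = 18.6·1.2392 = 23.05 m
M_R = s_u·L_a·R = 67·23.05·18.6 = 28723.4 kN·m/m
M_D = W·d = 2191·9.67 = 21187.0 kN·m/m
FS = M_R / M_D = 28723.4 / 21187.0 = 1.356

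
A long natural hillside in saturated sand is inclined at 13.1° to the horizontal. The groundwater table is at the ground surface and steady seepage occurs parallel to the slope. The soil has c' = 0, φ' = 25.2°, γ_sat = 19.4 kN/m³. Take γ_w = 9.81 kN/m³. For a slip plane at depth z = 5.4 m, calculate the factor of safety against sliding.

FS = 1.00

With seepage parallel to the slope and the water table at the surface, the effective normal stress on the slip plane uses the buoyant unit weight γ' = γ_sat − γ_w while the driving shear stress uses γ_sat:
FS = [c' + γ' z cos²β tanφ'] / [γ_sat z sinβ cosβ]
(For c' = 0 this reduces to FS = (γ'/γ_sat)·tanφ'/tanβ.)
γ' = 19.4 − 9.81 = 9.59 kN/m³
Numerator = 0.0 + 9.59·5.4·cos²13.1°·tan25.2° = 0.0 + 9.59·5.4·0.9486·0.4706 = 23.117 kPa
Denominator = 19.4·5.4·sin13.1°·cos13.1° = 19.4·5.4·0.2267·0.9740 = 23.126 kPa
FS = 23.117 / 23.126 = 1.000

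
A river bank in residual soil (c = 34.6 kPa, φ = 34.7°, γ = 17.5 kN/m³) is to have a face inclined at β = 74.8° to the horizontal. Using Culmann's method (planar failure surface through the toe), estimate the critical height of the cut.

H_c = 26.69 m

Culmann's analysis gives the critical failure plane at α_cr = (β + φ)/2 = (74.8 + 34.7)/2 = 54.8°, and the critical height
H_c = (4c/γ) · sinβ cosφ / [1 − cos(β − φ)]
    = (4·34.6/17.5) · sin74.8°·cos34.7° / [1 − cos(40.1°)]
    = 7.909 · 0.9650·0.8221 / [1 − 0.7649]
    = 7.909 · 0.7934 / 0.2351
    = 26.69 m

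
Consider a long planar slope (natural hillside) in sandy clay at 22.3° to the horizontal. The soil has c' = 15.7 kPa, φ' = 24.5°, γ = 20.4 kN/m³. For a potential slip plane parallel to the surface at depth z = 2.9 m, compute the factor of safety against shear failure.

FS = 1.87

For an infinite slope with a slip plane parallel to the surface (no pore pressure): FS = [c' + γz cos²β tanφ'] / [γz sinβ cosβ].
γz = 20.4·2.9 = 59.16 kN/m²
Numerator = 15.7 + 59.16·cos²22.3°·tan24.5° = 15.7 + 59.16·0.8560·0.4557 = 38.779 kPa
Denominator = 59.16·sin22.3°·cos22.3° = 59.16·0.3795·0.9252 = 20.770 kPa
FS = 38.779 / 20.770 = 1.867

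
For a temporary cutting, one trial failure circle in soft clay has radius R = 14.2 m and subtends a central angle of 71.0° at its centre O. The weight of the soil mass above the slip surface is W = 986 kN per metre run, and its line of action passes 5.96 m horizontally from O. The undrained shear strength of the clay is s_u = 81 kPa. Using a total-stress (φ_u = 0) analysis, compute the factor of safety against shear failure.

Taking moments about the centre O, the resisting moment is provided by the undrained shear strength acting along the arc:
Arc length L_a = R·θ = 14.2·(71.0°·π/180) = 14.2·1.2392 = 17.60 m
M_R = s_u·L_a·R = 81·17.60·14.2 = 20239.4 kN·m/m
M_D = W·d = 986·5.96 = 5876.6 kN·m/m
FS = M_R / M_D = 20239.4 / 5876.6 = 3.444

FS = 3.44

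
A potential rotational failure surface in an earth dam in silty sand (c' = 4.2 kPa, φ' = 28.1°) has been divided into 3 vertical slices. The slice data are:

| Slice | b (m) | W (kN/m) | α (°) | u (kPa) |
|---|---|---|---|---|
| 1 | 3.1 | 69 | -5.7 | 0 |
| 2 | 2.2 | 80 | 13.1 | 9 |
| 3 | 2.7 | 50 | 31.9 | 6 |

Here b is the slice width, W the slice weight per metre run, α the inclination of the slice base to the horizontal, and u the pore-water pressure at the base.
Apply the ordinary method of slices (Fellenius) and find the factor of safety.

FS = 3.07

Ordinary method of slices: FS = Σ[c'·Δl_i + (W_i cosα_i − u_i·Δl_i)·tanφ'] / Σ W_i sinα_i, with Δl_i = b_i / cosα_i.
Slice 1: Δl = 3.1/cos(-5.7°) = 3.115 m; N'_1 = 69·cos(-5.7°) − 0·3.115 = 68.7; c'Δl = 13.08; W sinα = -6.9
Slice 2: Δl = 2.2/cos13.1° = 2.259 m; N'_2 = 80·cos13.1° − 9·2.259 = 57.6; c'Δl = 9.49; W sinα = 18.1
Slice 3: Δl = 2.7/cos31.9° = 3.180 m; N'_3 = 50·cos31.9° − 6·3.180 = 23.4; c'Δl = 13.36; W sinα = 26.4
Σc'Δl = 35.9 kN/m; ΣN' = 149.6 kN/m; ΣW sinα = 37.7 kN/m
Resisting = 35.9 + 149.6·tan28.1° = 35.9 + 79.9 = 115.8 kN/m
FS = 115.8 / 37.7 = 3.072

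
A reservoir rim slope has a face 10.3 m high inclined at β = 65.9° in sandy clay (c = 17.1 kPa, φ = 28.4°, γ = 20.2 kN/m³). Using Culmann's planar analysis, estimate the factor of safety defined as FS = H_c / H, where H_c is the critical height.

FS = 1.28

H_c = (4c/γ) · sinβ cosφ / [1 − cos(β − φ)]
    = (4·17.1/20.2) · sin65.9°·cos28.4° / [1 − cos37.5°]
    = 3.386 · 0.8030 / 0.2066 = 13.16 m
FS = H_c / H = 13.16 / 10.3 = 1.277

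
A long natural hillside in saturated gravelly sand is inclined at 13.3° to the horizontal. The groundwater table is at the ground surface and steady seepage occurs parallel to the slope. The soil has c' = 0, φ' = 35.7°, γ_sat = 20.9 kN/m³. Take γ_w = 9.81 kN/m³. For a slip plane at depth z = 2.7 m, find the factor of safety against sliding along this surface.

FS = 1.61

With seepage parallel to the slope and the water table at the surface, the effective normal stress on the slip plane uses the buoyant unit weight γ' = γ_sat − γ_w while the driving shear stress uses γ_sat:
FS = [c' + γ' z cos²β tanφ'] / [γ_sat z sinβ cosβ]
(For c' = 0 this reduces to FS = (γ'/γ_sat)·tanφ'/tanβ.)
γ' = 20.9 − 9.81 = 11.09 kN/m³
Numerator = 0.0 + 11.09·2.7·cos²13.3°·tan35.7° = 0.0 + 11.09·2.7·0.9471·0.7186 = 20.378 kPa
Denominator = 20.9·2.7·sin13.3°·cos13.3° = 20.9·2.7·0.2300·0.9732 = 12.634 kPa
FS = 20.378 / 12.634 = 1.613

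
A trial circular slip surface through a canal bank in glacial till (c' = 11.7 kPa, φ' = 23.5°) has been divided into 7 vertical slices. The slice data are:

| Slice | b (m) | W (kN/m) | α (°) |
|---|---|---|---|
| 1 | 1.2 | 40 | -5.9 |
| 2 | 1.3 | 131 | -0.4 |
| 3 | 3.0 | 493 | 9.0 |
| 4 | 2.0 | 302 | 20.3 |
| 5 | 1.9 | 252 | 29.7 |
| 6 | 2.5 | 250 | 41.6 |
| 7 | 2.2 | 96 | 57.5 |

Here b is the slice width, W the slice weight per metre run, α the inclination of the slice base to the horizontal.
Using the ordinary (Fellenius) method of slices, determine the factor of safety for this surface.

Ordinary method of slices: FS = Σ[c'·Δl_i + (W_i cosα_i)·tanφ'] / Σ W_i sinα_i, with Δl_i = b_i / cosα_i.
Slice 1: Δl = 1.2/cos(-5.9°) = 1.206 m; N'_1 = 40·cos(-5.9°) = 39.8; c'Δl = 14.11; W sinα = -4.1
Slice 2: Δl = 1.3/cos(-0.4°) = 1.300 m; N'_2 = 131·cos(-0.4°) = 131.0; c'Δl = 15.21; W sinα = -0.9
Slice 3: Δl = 3.0/cos9.0° = 3.037 m; N'_3 = 493·cos9.0° = 486.9; c'Δl = 35.54; W sinα = 77.1
Slice 4: Δl = 2.0/cos20.3° = 2.132 m; N'_4 = 302·cos20.3° = 283.2; c'Δl = 24.95; W sinα = 104.8
Slice 5: Δl = 1.9/cos29.7° = 2.187 m; N'_5 = 252·cos29.7° = 218.9; c'Δl = 25.59; W sinα = 124.9
Slice 6: Δl = 2.5/cos41.6° = 3.343 m; N'_6 = 250·cos41.6° = 186.9; c'Δl = 39.11; W sinα = 166.0
Slice 7: Δl = 2.2/cos57.5° = 4.095 m; N'_7 = 96·cos57.5° = 51.6; c'Δl = 47.91; W sinα = 81.0
Σc'Δl = 202.4 kN/m; ΣN' = 1398.4 kN/m; ΣW sinα = 548.7 kN/m
Resisting = 202.4 + 1398.4·tan23.5° = 202.4 + 608.0 = 810.5 kN/m
FS = 810.5 / 548.7 = 1.477

FS = 1.48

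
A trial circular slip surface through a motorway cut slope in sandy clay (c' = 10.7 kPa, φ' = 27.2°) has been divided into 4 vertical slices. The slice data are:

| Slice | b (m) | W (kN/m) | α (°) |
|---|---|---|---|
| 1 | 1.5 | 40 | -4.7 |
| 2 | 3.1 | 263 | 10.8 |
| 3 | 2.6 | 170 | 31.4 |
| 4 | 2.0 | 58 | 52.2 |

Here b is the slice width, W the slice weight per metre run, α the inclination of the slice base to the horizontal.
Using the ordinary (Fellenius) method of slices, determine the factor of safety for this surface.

Ordinary method of slices: FS = Σ[c'·Δl_i + (W_i cosα_i)·tanφ'] / Σ W_i sinα_i, with Δl_i = b_i / cosα_i.
Slice 1: Δl = 1.5/cos(-4.7°) = 1.505 m; N'_1 = 40·cos(-4.7°) = 39.9; c'Δl = 16.10; W sinα = -3.3
Slice 2: Δl = 3.1/cos10.8° = 3.156 m; N'_2 = 263·cos10.8° = 258.3; c'Δl = 33.77; W sinα = 49.3
Slice 3: Δl = 2.6/cos31.4° = 3.046 m; N'_3 = 170·cos31.4° = 145.1; c'Δl = 32.59; W sinα = 88.6
Slice 4: Δl = 2.0/cos52.2° = 3.263 m; N'_4 = 58·cos52.2° = 35.5; c'Δl = 34.92; W sinα = 45.8
Σc'Δl = 117.4 kN/m; ΣN' = 478.9 kN/m; ΣW sinα = 180.4 kN/m
Resisting = 117.4 + 478.9·tan27.2° = 117.4 + 246.1 = 363.5 kN/m
FS = 363.5 / 180.4 = 2.015

FS = 2.01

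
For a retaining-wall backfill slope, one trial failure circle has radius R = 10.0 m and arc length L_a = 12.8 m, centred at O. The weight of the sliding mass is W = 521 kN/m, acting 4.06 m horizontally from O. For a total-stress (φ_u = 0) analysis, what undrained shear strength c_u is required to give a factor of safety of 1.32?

FS = c_u·L_a·R / (W·d), so c_u = FS·W·d / (L_a·R).
c_u = 1.32·521·4.06 / (12.80·10.0) = 2792.1 / 128.00 = 21.81 kPa

c_u = 21.8 kPa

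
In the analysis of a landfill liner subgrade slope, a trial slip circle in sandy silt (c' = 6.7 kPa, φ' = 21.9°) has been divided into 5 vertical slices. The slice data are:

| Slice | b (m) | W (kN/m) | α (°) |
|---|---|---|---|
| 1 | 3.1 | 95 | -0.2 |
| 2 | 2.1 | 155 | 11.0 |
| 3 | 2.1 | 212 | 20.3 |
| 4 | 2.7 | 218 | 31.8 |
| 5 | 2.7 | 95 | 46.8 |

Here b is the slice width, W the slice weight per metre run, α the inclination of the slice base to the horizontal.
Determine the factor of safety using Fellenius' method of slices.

Ordinary method of slices: FS = Σ[c'·Δl_i + (W_i cosα_i)·tanφ'] / Σ W_i sinα_i, with Δl_i = b_i / cosα_i.
Slice 1: Δl = 3.1/cos(-0.2°) = 3.100 m; N'_1 = 95·cos(-0.2°) = 95.0; c'Δl = 20.77; W sinα = -0.3
Slice 2: Δl = 2.1/cos11.0° = 2.139 m; N'_2 = 155·cos11.0° = 152.2; c'Δl = 14.33; W sinα = 29.6
Slice 3: Δl = 2.1/cos20.3° = 2.239 m; N'_3 = 212·cos20.3° = 198.8; c'Δl = 15.00; W sinα = 73.6
Slice 4: Δl = 2.7/cos31.8° = 3.177 m; N'_4 = 218·cos31.8° = 185.3; c'Δl = 21.29; W sinα = 114.9
Slice 5: Δl = 2.7/cos46.8° = 3.944 m; N'_5 = 95·cos46.8° = 65.0; c'Δl = 26.43; W sinα = 69.3
Σc'Δl = 97.8 kN/m; ΣN' = 696.3 kN/m; ΣW sinα = 286.9 kN/m
Resisting = 97.8 + 696.3·tan21.9° = 97.8 + 279.9 = 377.7 kN/m
FS = 377.7 / 286.9 = 1.316

FS = 1.32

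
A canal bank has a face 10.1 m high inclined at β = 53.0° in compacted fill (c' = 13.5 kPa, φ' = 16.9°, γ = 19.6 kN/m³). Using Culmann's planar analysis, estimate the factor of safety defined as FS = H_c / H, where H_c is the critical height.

H_c = (4c'/γ) · sinβ cosφ' / [1 − cos(β − φ')]
    = (4·13.5/19.6) · sin53.0°·cos16.9° / [1 − cos36.1°]
    = 2.755 · 0.7641 / 0.1920 = 10.96 m
FS = H_c / H = 10.96 / 10.1 = 1.086

FS = 1.09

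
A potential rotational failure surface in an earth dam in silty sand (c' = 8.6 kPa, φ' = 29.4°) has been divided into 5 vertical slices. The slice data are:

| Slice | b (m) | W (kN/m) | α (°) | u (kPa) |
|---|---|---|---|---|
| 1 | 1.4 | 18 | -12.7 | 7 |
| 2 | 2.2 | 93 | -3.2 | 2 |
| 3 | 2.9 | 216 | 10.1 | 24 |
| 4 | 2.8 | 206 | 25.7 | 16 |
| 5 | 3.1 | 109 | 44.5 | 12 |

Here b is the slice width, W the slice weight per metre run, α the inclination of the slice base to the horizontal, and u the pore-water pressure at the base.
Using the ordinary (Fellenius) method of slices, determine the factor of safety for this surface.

FS = 1.78

Ordinary method of slices: FS = Σ[c'·Δl_i + (W_i cosα_i − u_i·Δl_i)·tanφ'] / Σ W_i sinα_i, with Δl_i = b_i / cosα_i.
Slice 1: Δl = 1.4/cos(-12.7°) = 1.435 m; N'_1 = 18·cos(-12.7°) − 7·1.435 = 7.5; c'Δl = 12.34; W sinα = -4.0
Slice 2: Δl = 2.2/cos(-3.2°) = 2.203 m; N'_2 = 93·cos(-3.2°) − 2·2.203 = 88.4; c'Δl = 18.95; W sinα = -5.2
Slice 3: Δl = 2.9/cos10.1° = 2.946 m; N'_3 = 216·cos10.1° − 24·2.946 = 142.0; c'Δl = 25.33; W sinα = 37.9
Slice 4: Δl = 2.8/cos25.7° = 3.107 m; N'_4 = 206·cos25.7° − 16·3.107 = 135.9; c'Δl = 26.72; W sinα = 89.3
Slice 5: Δl = 3.1/cos44.5° = 4.346 m; N'_5 = 109·cos44.5° − 12·4.346 = 25.6; c'Δl = 37.38; W sinα = 76.4
Σc'Δl = 120.7 kN/m; ΣN' = 399.4 kN/m; ΣW sinα = 194.5 kN/m
Resisting = 120.7 + 399.4·tan29.4° = 120.7 + 225.1 = 345.8 kN/m
FS = 345.8 / 194.5 = 1.778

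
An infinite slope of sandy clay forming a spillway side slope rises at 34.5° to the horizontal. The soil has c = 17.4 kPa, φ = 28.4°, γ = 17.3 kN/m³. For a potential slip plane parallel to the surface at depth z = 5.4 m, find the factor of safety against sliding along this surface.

FS = 1.19

For an infinite slope with a slip plane parallel to the surface (no pore pressure): FS = [c + γz cos²β tanφ] / [γz sinβ cosβ].
γz = 17.3·5.4 = 93.42 kN/m²
Numerator = 17.4 + 93.42·cos²34.5°·tan28.4° = 17.4 + 93.42·0.6792·0.5407 = 51.707 kPa
Denominator = 93.42·sin34.5°·cos34.5° = 93.42·0.5664·0.8241 = 43.608 kPa
FS = 51.707 / 43.608 = 1.186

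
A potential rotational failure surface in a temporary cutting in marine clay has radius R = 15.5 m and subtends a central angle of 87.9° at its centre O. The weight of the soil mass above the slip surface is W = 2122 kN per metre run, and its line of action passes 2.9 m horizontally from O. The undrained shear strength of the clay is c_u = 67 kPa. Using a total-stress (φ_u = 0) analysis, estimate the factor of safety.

FS = 4.01

Taking moments about the centre O, the resisting moment is provided by the undrained shear strength acting along the arc:
Arc length L_a = R·θ = 15.5·(87.9°·π/180) = 15.5·1.5341 = 23.78 m
M_R = c_u·L_a·R = 67·23.78·15.5 = 24694.7 kN·m/m
M_D = W·d = 2122·2.9 = 6153.8 kN·m/m
FS = M_R / M_D = 24694.7 / 6153.8 = 4.013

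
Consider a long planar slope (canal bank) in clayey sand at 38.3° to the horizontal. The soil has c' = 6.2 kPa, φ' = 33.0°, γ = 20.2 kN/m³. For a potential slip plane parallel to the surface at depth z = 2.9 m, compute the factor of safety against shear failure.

FS = 1.04

For an infinite slope with a slip plane parallel to the surface (no pore pressure): FS = [c' + γz cos²β tanφ'] / [γz sinβ cosβ].
γz = 20.2·2.9 = 58.58 kN/m²
Numerator = 6.2 + 58.58·cos²38.3°·tan33.0° = 6.2 + 58.58·0.6159·0.6494 = 29.629 kPa
Denominator = 58.58·sin38.3°·cos38.3° = 58.58·0.6198·0.7848 = 28.493 kPa
FS = 29.629 / 28.493 = 1.040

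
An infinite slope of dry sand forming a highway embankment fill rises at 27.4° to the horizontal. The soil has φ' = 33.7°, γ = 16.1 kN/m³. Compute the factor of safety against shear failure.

For a dry cohesionless infinite slope the factor of safety is FS = tanφ' / tanβ.
FS = tan33.7° / tan27.4° = 0.6669 / 0.5184 = 1.287

FS = 1.29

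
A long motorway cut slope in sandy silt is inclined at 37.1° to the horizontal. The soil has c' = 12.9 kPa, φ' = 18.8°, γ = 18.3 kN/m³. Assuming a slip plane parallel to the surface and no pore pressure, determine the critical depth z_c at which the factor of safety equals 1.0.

Setting FS = 1.00 in FS = [c' + γz cos²β tanφ'] / [γz sinβ cosβ] and solving for z:
z = c' / [γ cosβ (FS·sinβ − cosβ·tanφ')]
  = 12.9 / [18.3·cos37.1°·(1.00·sin37.1° − cos37.1°·tan18.8°)]
  = 12.9 / [18.3·0.7976·(1.00·0.6032 − 0.7976·0.3404)]
  = 12.9 / 4.8413 = 2.665 m

z_c = 2.66 m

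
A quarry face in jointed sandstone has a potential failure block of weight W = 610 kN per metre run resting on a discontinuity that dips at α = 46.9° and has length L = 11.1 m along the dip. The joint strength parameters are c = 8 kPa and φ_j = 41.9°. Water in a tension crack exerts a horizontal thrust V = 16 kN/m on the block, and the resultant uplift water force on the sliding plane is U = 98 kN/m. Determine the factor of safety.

Resolving the block weight along and normal to the plane and applying the Mohr–Coulomb strength on the joint:
N' = W cosα − U − V sinα = 610·cos46.9° − 98 − 16·sin46.9° = 307.1 kN/m
Driving force T = W sinα + V cosα = 610·sin46.9° + 16·cos46.9° = 456.3 kN/m
Resisting force R = c·L + N'·tanφ_j = 8·11.1 + 307.1·tan41.9° = 88.8 + 275.6 = 364.4 kN/m
FS = R / T = 364.4 / 456.3 = 0.798

FS = 0.80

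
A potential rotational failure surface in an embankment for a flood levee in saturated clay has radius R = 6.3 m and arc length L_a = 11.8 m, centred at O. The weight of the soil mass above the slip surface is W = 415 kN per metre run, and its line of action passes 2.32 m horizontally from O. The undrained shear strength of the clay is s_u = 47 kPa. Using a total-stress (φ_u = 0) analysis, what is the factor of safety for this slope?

Taking moments about the centre O, the resisting moment is provided by the undrained shear strength acting along the arc:
M_R = s_u·L_a·R = 47·11.80·6.3 = 3494.0 kN·m/m
M_D = W·d = 415·2.32 = 962.8 kN·m/m
FS = M_R / M_D = 3494.0 / 962.8 = 3.629

FS = 3.63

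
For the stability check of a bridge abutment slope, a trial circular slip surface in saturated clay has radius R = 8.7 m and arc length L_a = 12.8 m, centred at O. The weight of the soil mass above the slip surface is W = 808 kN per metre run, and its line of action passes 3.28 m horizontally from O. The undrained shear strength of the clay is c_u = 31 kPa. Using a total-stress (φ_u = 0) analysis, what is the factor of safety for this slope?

FS = 1.30

Taking moments about the centre O, the resisting moment is provided by the undrained shear strength acting along the arc:
M_R = c_u·L_a·R = 31·12.80·8.7 = 3452.2 kN·m/m
M_D = W·d = 808·3.28 = 2650.2 kN·m/m
FS = M_R / M_D = 3452.2 / 2650.2 = 1.303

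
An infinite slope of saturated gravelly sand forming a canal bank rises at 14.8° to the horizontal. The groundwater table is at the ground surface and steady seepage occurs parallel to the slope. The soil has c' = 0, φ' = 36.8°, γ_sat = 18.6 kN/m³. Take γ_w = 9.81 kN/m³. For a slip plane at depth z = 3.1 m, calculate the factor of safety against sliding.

FS = 1.34

With seepage parallel to the slope and the water table at the surface, the effective normal stress on the slip plane uses the buoyant unit weight γ' = γ_sat − γ_w while the driving shear stress uses γ_sat:
FS = [c' + γ' z cos²β tanφ'] / [γ_sat z sinβ cosβ]
(For c' = 0 this reduces to FS = (γ'/γ_sat)·tanφ'/tanβ.)
γ' = 18.6 − 9.81 = 8.79 kN/m³
Numerator = 0.0 + 8.79·3.1·cos²14.8°·tan36.8° = 0.0 + 8.79·3.1·0.9347·0.7481 = 19.055 kPa
Denominator = 18.6·3.1·sin14.8°·cos14.8° = 18.6·3.1·0.2554·0.9668 = 14.240 kPa
FS = 19.055 / 14.240 = 1.338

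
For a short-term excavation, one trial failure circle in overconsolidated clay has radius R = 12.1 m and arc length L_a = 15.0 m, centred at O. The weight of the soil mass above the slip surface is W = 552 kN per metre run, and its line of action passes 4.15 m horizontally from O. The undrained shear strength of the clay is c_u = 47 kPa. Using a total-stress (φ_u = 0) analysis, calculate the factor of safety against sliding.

FS = 3.72

Taking moments about the centre O, the resisting moment is provided by the undrained shear strength acting along the arc:
M_R = c_u·L_a·R = 47·15.00·12.1 = 8530.5 kN·m/m
M_D = W·d = 552·4.15 = 2290.8 kN·m/m
FS = M_R / M_D = 8530.5 / 2290.8 = 3.724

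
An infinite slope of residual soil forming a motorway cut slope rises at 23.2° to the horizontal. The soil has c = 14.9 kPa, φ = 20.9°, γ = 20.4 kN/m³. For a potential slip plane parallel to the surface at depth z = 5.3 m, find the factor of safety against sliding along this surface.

For an infinite slope with a slip plane parallel to the surface (no pore pressure): FS = [c + γz cos²β tanφ] / [γz sinβ cosβ].
γz = 20.4·5.3 = 108.12 kN/m²
Numerator = 14.9 + 108.12·cos²23.2°·tan20.9° = 14.9 + 108.12·0.8448·0.3819 = 49.780 kPa
Denominator = 108.12·sin23.2°·cos23.2° = 108.12·0.3939·0.9191 = 39.149 kPa
FS = 49.780 / 39.149 = 1.272

FS = 1.27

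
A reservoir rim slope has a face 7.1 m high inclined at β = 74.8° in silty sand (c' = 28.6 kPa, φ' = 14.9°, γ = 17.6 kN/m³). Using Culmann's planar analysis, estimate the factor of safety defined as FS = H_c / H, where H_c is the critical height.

H_c = (4c'/γ) · sinβ cosφ' / [1 − cos(β − φ')]
    = (4·28.6/17.6) · sin74.8°·cos14.9° / [1 − cos59.9°]
    = 6.500 · 0.9326 / 0.4985 = 12.16 m
FS = H_c / H = 12.16 / 7.1 = 1.713

FS = 1.71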